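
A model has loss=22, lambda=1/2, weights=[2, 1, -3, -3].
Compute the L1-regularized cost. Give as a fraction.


L1 norm = sum(|w|) = 9. J = 22 + 1/2 * 9 = 53/2.

53/2


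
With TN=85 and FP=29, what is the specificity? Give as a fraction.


Specificity = TN / (TN + FP) = 85 / 114 = 85/114.

85/114


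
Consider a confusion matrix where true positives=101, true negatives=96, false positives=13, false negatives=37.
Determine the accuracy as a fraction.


Accuracy = (TP + TN) / (TP + TN + FP + FN) = (101 + 96) / 247 = 197/247.

197/247


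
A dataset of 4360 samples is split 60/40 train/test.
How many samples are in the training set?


Test set = 4360 * 40% = 1744. Training set = 4360 - 1744 = 2616.

2616


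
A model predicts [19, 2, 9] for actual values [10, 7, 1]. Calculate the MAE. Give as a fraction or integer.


MAE = (1/3) * (|10-19|=9 + |7-2|=5 + |1-9|=8). Sum = 22. MAE = 22/3.

22/3


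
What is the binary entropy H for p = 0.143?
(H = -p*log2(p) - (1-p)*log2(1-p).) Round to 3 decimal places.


H = -0.143*log2(0.143) - 0.857*log2(0.857) = 0.592.

0.592


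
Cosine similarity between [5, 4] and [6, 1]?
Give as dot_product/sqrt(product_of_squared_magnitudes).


dot = 34. |a|^2 = 41, |b|^2 = 37. cos = 34/sqrt(1517).

34/sqrt(1517)


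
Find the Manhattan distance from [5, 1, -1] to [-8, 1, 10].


d = sum of absolute differences: |5--8|=13 + |1-1|=0 + |-1-10|=11 = 24.

24


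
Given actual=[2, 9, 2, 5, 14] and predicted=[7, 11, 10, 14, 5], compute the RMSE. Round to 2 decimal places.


MSE = 51.0000. RMSE = sqrt(51.0000) = 7.14.

7.14


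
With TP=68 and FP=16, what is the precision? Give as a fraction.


Precision = TP / (TP + FP) = 68 / 84 = 17/21.

17/21


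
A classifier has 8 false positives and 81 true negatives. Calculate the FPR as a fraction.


FPR = FP / (FP + TN) = 8 / 89 = 8/89.

8/89


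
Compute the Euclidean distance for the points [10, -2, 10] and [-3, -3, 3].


d = sqrt(sum of squared differences). (10--3)^2=169, (-2--3)^2=1, (10-3)^2=49. Sum = 219.

sqrt(219)


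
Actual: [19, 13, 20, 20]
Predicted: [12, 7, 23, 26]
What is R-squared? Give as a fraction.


Mean(y) = 18. SS_res = 130. SS_tot = 34. R^2 = 1 - 130/(34) = -48/17.

-48/17


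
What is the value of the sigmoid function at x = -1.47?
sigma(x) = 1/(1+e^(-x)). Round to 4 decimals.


sigma(-1.47) = 1/(1+e^(1.47)) = 1/(1+4.349235) = 1/5.349235 = 0.1869.

0.1869


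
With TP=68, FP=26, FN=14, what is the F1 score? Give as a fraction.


Precision = 68/94 = 34/47. Recall = 68/82 = 34/41. F1 = 2*P*R/(P+R) = 17/22.

17/22


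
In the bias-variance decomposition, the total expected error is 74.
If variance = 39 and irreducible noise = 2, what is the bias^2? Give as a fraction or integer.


Total error = bias^2 + variance + irreducible noise. So bias^2 = 74 - 39 - 2 = 33.

33


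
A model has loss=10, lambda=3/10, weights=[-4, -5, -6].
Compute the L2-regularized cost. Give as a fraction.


L2 sq norm = sum(w^2) = 77. J = 10 + 3/10 * 77 = 331/10.

331/10


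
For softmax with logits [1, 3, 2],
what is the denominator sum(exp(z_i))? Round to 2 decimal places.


Denom = e^1=2.7183 + e^3=20.0855 + e^2=7.3891. Sum = 30.1929, which rounds to 30.19.

30.19


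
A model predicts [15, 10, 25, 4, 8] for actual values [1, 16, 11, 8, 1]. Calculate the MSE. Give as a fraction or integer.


MSE = (1/5) * ((1-15)^2=196 + (16-10)^2=36 + (11-25)^2=196 + (8-4)^2=16 + (1-8)^2=49). Sum = 493. MSE = 493/5.

493/5


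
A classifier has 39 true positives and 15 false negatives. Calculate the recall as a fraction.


Recall = TP / (TP + FN) = 39 / 54 = 13/18.

13/18


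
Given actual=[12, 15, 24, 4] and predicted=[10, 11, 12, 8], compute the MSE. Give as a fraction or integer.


MSE = (1/4) * ((12-10)^2=4 + (15-11)^2=16 + (24-12)^2=144 + (4-8)^2=16). Sum = 180. MSE = 45.

45


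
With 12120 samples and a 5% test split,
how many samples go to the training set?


Test set = 12120 * 5% = 606. Training set = 12120 - 606 = 11514.

11514


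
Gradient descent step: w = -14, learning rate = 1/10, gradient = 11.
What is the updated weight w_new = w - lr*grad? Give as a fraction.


w_new = -14 - 1/10 * 11 = -14 - 11/10 = -151/10.

-151/10


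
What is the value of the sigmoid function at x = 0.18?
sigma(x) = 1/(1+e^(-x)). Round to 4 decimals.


sigma(0.18) = 1/(1+e^(-0.18)) = 1/(1+0.835270) = 1/1.835270 = 0.5449.

0.5449


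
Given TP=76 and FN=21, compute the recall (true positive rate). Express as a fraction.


Recall = TP / (TP + FN) = 76 / 97 = 76/97.

76/97


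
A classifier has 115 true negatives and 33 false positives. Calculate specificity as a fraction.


Specificity = TN / (TN + FP) = 115 / 148 = 115/148.

115/148


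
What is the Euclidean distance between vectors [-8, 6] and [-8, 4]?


d = sqrt(sum of squared differences). (-8--8)^2=0, (6-4)^2=4. Sum = 4.

2


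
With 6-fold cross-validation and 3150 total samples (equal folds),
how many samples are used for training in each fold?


Each validation fold has 3150/6 = 525 samples. Training set = 3150 - 525 = 2625.

2625


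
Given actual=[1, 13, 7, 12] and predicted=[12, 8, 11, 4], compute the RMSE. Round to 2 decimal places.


MSE = 56.5000. RMSE = sqrt(56.5000) = 7.52.

7.52


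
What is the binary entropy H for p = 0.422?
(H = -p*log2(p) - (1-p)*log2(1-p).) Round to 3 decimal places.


H = -0.422*log2(0.422) - 0.578*log2(0.578) = 0.982.

0.982


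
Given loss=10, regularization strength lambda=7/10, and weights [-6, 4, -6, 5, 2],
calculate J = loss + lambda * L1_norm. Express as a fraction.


L1 norm = sum(|w|) = 23. J = 10 + 7/10 * 23 = 261/10.

261/10


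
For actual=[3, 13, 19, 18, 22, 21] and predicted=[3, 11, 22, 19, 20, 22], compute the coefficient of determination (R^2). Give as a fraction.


Mean(y) = 16. SS_res = 19. SS_tot = 252. R^2 = 1 - 19/(252) = 233/252.

233/252


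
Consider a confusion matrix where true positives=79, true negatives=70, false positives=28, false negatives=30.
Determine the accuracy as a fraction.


Accuracy = (TP + TN) / (TP + TN + FP + FN) = (79 + 70) / 207 = 149/207.

149/207


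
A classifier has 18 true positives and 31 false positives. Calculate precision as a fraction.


Precision = TP / (TP + FP) = 18 / 49 = 18/49.

18/49


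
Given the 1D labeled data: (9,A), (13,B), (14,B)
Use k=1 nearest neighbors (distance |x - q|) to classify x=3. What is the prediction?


Distances: |9-3|=6, |13-3|=10, |14-3|=11. 1 nearest: (9,A). Counts: {'A': 1}. Majority class: A.

A


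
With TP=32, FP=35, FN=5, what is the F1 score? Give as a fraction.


Precision = 32/67 = 32/67. Recall = 32/37 = 32/37. F1 = 2*P*R/(P+R) = 8/13.

8/13


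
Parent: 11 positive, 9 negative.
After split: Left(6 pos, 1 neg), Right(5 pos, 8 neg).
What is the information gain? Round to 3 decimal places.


H(parent) = 0.9928. H(left) = 0.5917, H(right) = 0.9612. Weighted = (7/20)*0.5917 + (13/20)*0.9612 = 0.8319. IG = 0.9928 - 0.8319 = 0.1609, which rounds to 0.161.

0.161


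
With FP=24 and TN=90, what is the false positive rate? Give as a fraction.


FPR = FP / (FP + TN) = 24 / 114 = 4/19.

4/19


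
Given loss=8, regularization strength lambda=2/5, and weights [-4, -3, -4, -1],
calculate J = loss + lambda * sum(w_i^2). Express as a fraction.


L2 sq norm = sum(w^2) = 42. J = 8 + 2/5 * 42 = 124/5.

124/5


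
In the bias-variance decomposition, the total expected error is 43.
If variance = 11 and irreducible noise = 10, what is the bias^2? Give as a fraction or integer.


Total error = bias^2 + variance + irreducible noise. So bias^2 = 43 - 11 - 10 = 22.

22


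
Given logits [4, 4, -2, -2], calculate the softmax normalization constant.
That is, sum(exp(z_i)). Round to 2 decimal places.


Denom = e^4=54.5982 + e^4=54.5982 + e^-2=0.1353 + e^-2=0.1353. Sum = 109.4670, which rounds to 109.47.

109.47


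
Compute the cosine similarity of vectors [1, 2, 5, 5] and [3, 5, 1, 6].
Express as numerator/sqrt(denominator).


dot = 48. |a|^2 = 55, |b|^2 = 71. cos = 48/sqrt(3905).

48/sqrt(3905)


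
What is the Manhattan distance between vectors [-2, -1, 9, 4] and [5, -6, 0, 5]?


d = sum of absolute differences: |-2-5|=7 + |-1--6|=5 + |9-0|=9 + |4-5|=1 = 22.

22


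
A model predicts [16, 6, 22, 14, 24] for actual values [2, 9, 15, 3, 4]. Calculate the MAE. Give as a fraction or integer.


MAE = (1/5) * (|2-16|=14 + |9-6|=3 + |15-22|=7 + |3-14|=11 + |4-24|=20). Sum = 55. MAE = 11.

11


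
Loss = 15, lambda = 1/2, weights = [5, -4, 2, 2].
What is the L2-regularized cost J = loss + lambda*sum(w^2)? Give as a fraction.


L2 sq norm = sum(w^2) = 49. J = 15 + 1/2 * 49 = 79/2.

79/2


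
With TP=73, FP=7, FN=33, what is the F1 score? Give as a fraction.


Precision = 73/80 = 73/80. Recall = 73/106 = 73/106. F1 = 2*P*R/(P+R) = 73/93.

73/93


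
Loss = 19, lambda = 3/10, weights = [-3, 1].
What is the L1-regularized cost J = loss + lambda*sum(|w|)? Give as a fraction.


L1 norm = sum(|w|) = 4. J = 19 + 3/10 * 4 = 101/5.

101/5


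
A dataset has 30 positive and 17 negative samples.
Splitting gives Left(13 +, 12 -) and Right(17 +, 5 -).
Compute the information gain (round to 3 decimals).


H(parent) = 0.9441. H(left) = 0.9988, H(right) = 0.7732. Weighted = (25/47)*0.9988 + (22/47)*0.7732 = 0.8932. IG = 0.9441 - 0.8932 = 0.0509, which rounds to 0.051.

0.051


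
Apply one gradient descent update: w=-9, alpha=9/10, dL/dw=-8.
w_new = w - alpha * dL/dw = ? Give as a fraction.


w_new = -9 - 9/10 * -8 = -9 - -36/5 = -9/5.

-9/5


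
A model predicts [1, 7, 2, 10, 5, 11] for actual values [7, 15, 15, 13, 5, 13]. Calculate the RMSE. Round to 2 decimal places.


MSE = 47.0000. RMSE = sqrt(47.0000) = 6.86.

6.86


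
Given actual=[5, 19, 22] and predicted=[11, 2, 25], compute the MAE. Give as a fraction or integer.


MAE = (1/3) * (|5-11|=6 + |19-2|=17 + |22-25|=3). Sum = 26. MAE = 26/3.

26/3


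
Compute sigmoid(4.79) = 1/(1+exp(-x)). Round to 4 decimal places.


sigma(4.79) = 1/(1+e^(-4.79)) = 1/(1+0.008312) = 1/1.008312 = 0.9918.

0.9918


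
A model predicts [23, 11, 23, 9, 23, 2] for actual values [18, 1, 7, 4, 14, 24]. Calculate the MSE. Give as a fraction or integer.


MSE = (1/6) * ((18-23)^2=25 + (1-11)^2=100 + (7-23)^2=256 + (4-9)^2=25 + (14-23)^2=81 + (24-2)^2=484). Sum = 971. MSE = 971/6.

971/6


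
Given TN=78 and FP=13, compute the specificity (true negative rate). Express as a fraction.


Specificity = TN / (TN + FP) = 78 / 91 = 6/7.

6/7


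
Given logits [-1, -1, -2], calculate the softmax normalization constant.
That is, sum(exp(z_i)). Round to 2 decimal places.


Denom = e^-1=0.3679 + e^-1=0.3679 + e^-2=0.1353. Sum = 0.8711, which rounds to 0.87.

0.87


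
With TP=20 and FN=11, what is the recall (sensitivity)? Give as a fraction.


Recall = TP / (TP + FN) = 20 / 31 = 20/31.

20/31


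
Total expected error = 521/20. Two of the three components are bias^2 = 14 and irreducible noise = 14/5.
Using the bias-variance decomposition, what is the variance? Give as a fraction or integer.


Total error = bias^2 + variance + irreducible noise. So variance = 521/20 - 14 - 14/5 = 37/4.

37/4


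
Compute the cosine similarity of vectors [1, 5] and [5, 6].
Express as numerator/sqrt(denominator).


dot = 35. |a|^2 = 26, |b|^2 = 61. cos = 35/sqrt(1586).

35/sqrt(1586)


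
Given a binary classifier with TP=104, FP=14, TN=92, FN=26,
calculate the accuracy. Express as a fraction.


Accuracy = (TP + TN) / (TP + TN + FP + FN) = (104 + 92) / 236 = 49/59.

49/59


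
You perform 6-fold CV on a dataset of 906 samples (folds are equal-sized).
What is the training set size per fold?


Each validation fold has 906/6 = 151 samples. Training set = 906 - 151 = 755.

755


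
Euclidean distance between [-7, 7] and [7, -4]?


d = sqrt(sum of squared differences). (-7-7)^2=196, (7--4)^2=121. Sum = 317.

sqrt(317)


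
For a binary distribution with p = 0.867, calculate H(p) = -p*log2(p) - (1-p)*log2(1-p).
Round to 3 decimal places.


H = -0.867*log2(0.867) - 0.133*log2(0.133) = 0.566.

0.566


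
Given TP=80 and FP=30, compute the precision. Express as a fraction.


Precision = TP / (TP + FP) = 80 / 110 = 8/11.

8/11


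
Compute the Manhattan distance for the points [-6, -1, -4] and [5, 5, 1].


d = sum of absolute differences: |-6-5|=11 + |-1-5|=6 + |-4-1|=5 = 22.

22


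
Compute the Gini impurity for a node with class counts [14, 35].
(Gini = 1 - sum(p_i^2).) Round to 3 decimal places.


Total = 49. Proportions: 14/49, 35/49. sum(p_i^2) = 0.5918. Gini = 1 - 0.5918 = 0.4082, which rounds to 0.408.

0.408


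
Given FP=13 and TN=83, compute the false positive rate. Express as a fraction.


FPR = FP / (FP + TN) = 13 / 96 = 13/96.

13/96


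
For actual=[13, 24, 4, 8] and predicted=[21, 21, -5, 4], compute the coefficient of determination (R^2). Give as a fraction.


Mean(y) = 49/4. SS_res = 170. SS_tot = 899/4. R^2 = 1 - 170/(899/4) = 219/899.

219/899


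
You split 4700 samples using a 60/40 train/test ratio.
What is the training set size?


Test set = 4700 * 40% = 1880. Training set = 4700 - 1880 = 2820.

2820


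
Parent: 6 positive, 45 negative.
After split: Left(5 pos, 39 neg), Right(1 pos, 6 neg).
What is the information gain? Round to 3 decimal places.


H(parent) = 0.5226. H(left) = 0.5108, H(right) = 0.5917. Weighted = (44/51)*0.5108 + (7/51)*0.5917 = 0.5219. IG = 0.5226 - 0.5219 = 0.0007, which rounds to 0.001.

0.001


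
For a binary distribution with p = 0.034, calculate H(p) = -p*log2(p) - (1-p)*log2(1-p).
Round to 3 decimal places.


H = -0.034*log2(0.034) - 0.966*log2(0.966) = 0.214.

0.214


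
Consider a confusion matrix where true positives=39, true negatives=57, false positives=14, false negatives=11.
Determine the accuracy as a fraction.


Accuracy = (TP + TN) / (TP + TN + FP + FN) = (39 + 57) / 121 = 96/121.

96/121


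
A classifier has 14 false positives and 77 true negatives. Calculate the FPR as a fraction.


FPR = FP / (FP + TN) = 14 / 91 = 2/13.

2/13


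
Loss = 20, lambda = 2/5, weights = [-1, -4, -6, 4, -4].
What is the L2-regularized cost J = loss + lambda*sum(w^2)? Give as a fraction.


L2 sq norm = sum(w^2) = 85. J = 20 + 2/5 * 85 = 54.

54


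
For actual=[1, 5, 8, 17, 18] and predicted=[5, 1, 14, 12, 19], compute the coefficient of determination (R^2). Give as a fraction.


Mean(y) = 49/5. SS_res = 94. SS_tot = 1114/5. R^2 = 1 - 94/(1114/5) = 322/557.

322/557


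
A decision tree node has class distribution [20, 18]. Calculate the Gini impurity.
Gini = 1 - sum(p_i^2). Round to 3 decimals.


Total = 38. Proportions: 20/38, 18/38. sum(p_i^2) = 0.5014. Gini = 1 - 0.5014 = 0.4986, which rounds to 0.499.

0.499


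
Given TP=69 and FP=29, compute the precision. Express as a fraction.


Precision = TP / (TP + FP) = 69 / 98 = 69/98.

69/98


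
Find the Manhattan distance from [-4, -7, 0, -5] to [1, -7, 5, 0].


d = sum of absolute differences: |-4-1|=5 + |-7--7|=0 + |0-5|=5 + |-5-0|=5 = 15.

15


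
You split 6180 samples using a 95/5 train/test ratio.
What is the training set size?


Test set = 6180 * 5% = 309. Training set = 6180 - 309 = 5871.

5871


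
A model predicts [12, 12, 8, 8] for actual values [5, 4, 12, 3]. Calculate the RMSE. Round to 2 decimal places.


MSE = 38.5000. RMSE = sqrt(38.5000) = 6.20.

6.20


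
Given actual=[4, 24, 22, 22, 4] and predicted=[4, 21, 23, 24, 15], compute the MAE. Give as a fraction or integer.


MAE = (1/5) * (|4-4|=0 + |24-21|=3 + |22-23|=1 + |22-24|=2 + |4-15|=11). Sum = 17. MAE = 17/5.

17/5


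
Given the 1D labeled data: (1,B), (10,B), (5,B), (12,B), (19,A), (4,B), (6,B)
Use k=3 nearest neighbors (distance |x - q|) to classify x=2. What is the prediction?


Distances: |1-2|=1, |10-2|=8, |5-2|=3, |12-2|=10, |19-2|=17, |4-2|=2, |6-2|=4. 3 nearest: (1,B), (4,B), (5,B). Counts: {'B': 3}. Majority class: B.

B


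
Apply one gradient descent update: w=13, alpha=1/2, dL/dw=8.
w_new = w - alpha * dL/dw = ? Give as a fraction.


w_new = 13 - 1/2 * 8 = 13 - 4 = 9.

9


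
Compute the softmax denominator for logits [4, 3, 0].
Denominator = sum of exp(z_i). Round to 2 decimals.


Denom = e^4=54.5982 + e^3=20.0855 + e^0=1.0000. Sum = 75.6837, which rounds to 75.68.

75.68


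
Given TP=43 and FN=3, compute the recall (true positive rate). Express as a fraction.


Recall = TP / (TP + FN) = 43 / 46 = 43/46.

43/46


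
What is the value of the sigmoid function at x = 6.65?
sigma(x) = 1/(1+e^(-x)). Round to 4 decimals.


sigma(6.65) = 1/(1+e^(-6.65)) = 1/(1+0.001294) = 1/1.001294 = 0.9987.

0.9987


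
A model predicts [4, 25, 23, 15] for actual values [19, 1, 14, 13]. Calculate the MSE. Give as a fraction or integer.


MSE = (1/4) * ((19-4)^2=225 + (1-25)^2=576 + (14-23)^2=81 + (13-15)^2=4). Sum = 886. MSE = 443/2.

443/2


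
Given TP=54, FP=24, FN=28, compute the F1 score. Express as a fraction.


Precision = 54/78 = 9/13. Recall = 54/82 = 27/41. F1 = 2*P*R/(P+R) = 27/40.

27/40


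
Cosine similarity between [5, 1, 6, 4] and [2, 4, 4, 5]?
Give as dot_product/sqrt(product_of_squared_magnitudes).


dot = 58. |a|^2 = 78, |b|^2 = 61. cos = 58/sqrt(4758).

58/sqrt(4758)


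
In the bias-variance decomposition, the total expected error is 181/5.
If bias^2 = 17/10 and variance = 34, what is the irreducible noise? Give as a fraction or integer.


Total error = bias^2 + variance + irreducible noise. So irreducible noise = 181/5 - 17/10 - 34 = 1/2.

1/2


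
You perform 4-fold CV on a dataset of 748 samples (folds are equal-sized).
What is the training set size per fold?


Each validation fold has 748/4 = 187 samples. Training set = 748 - 187 = 561.

561


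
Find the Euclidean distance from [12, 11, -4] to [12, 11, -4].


d = sqrt(sum of squared differences). (12-12)^2=0, (11-11)^2=0, (-4--4)^2=0. Sum = 0.

0


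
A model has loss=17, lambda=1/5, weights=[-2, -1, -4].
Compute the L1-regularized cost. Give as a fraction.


L1 norm = sum(|w|) = 7. J = 17 + 1/5 * 7 = 92/5.

92/5


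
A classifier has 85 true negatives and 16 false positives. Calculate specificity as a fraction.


Specificity = TN / (TN + FP) = 85 / 101 = 85/101.

85/101


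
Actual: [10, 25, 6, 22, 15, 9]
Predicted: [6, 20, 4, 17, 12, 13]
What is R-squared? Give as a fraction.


Mean(y) = 29/2. SS_res = 95. SS_tot = 579/2. R^2 = 1 - 95/(579/2) = 389/579.

389/579


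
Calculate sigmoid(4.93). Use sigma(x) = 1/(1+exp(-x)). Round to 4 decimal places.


sigma(4.93) = 1/(1+e^(-4.93)) = 1/(1+0.007227) = 1/1.007227 = 0.9928.

0.9928


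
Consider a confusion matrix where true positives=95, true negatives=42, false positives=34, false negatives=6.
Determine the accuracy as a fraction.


Accuracy = (TP + TN) / (TP + TN + FP + FN) = (95 + 42) / 177 = 137/177.

137/177


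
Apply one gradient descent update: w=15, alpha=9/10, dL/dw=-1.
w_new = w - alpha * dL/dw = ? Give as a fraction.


w_new = 15 - 9/10 * -1 = 15 - -9/10 = 159/10.

159/10


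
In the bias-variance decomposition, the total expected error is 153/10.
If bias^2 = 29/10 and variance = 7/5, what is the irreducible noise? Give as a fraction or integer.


Total error = bias^2 + variance + irreducible noise. So irreducible noise = 153/10 - 29/10 - 7/5 = 11.

11


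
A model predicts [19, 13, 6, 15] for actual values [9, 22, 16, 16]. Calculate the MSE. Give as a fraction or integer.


MSE = (1/4) * ((9-19)^2=100 + (22-13)^2=81 + (16-6)^2=100 + (16-15)^2=1). Sum = 282. MSE = 141/2.

141/2


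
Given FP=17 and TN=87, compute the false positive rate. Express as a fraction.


FPR = FP / (FP + TN) = 17 / 104 = 17/104.

17/104


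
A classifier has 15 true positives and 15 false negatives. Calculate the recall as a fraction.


Recall = TP / (TP + FN) = 15 / 30 = 1/2.

1/2


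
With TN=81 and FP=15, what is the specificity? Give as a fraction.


Specificity = TN / (TN + FP) = 81 / 96 = 27/32.

27/32


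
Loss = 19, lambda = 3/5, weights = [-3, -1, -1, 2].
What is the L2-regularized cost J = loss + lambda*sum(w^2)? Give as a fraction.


L2 sq norm = sum(w^2) = 15. J = 19 + 3/5 * 15 = 28.

28


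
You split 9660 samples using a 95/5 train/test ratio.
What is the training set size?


Test set = 9660 * 5% = 483. Training set = 9660 - 483 = 9177.

9177


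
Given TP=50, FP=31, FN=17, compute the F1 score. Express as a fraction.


Precision = 50/81 = 50/81. Recall = 50/67 = 50/67. F1 = 2*P*R/(P+R) = 25/37.

25/37


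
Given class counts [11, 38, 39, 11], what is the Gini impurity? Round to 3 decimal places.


Total = 99. Proportions: 11/99, 38/99, 39/99, 11/99. sum(p_i^2) = 0.3272. Gini = 1 - 0.3272 = 0.6728, which rounds to 0.673.

0.673


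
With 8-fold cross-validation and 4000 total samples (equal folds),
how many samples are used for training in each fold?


Each validation fold has 4000/8 = 500 samples. Training set = 4000 - 500 = 3500.

3500


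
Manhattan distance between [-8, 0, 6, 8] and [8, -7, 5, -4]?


d = sum of absolute differences: |-8-8|=16 + |0--7|=7 + |6-5|=1 + |8--4|=12 = 36.

36


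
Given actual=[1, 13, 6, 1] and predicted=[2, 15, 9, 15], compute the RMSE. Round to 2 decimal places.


MSE = 52.5000. RMSE = sqrt(52.5000) = 7.25.

7.25


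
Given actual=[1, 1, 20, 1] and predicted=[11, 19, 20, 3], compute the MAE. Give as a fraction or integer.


MAE = (1/4) * (|1-11|=10 + |1-19|=18 + |20-20|=0 + |1-3|=2). Sum = 30. MAE = 15/2.

15/2


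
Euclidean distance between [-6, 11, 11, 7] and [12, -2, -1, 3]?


d = sqrt(sum of squared differences). (-6-12)^2=324, (11--2)^2=169, (11--1)^2=144, (7-3)^2=16. Sum = 653.

sqrt(653)


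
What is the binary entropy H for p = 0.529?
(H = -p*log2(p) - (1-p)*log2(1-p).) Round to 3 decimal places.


H = -0.529*log2(0.529) - 0.471*log2(0.471) = 0.998.

0.998


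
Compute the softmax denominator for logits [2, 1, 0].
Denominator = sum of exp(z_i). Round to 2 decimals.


Denom = e^2=7.3891 + e^1=2.7183 + e^0=1.0000. Sum = 11.1074, which rounds to 11.11.

11.11


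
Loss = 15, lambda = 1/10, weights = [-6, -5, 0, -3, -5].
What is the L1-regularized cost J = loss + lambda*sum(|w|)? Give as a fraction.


L1 norm = sum(|w|) = 19. J = 15 + 1/10 * 19 = 169/10.

169/10


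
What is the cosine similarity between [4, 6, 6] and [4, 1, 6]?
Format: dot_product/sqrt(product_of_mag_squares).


dot = 58. |a|^2 = 88, |b|^2 = 53. cos = 58/sqrt(4664).

58/sqrt(4664)


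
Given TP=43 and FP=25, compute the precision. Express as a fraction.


Precision = TP / (TP + FP) = 43 / 68 = 43/68.

43/68


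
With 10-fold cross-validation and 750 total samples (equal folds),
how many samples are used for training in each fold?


Each validation fold has 750/10 = 75 samples. Training set = 750 - 75 = 675.

675


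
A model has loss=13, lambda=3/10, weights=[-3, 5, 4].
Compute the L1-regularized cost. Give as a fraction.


L1 norm = sum(|w|) = 12. J = 13 + 3/10 * 12 = 83/5.

83/5


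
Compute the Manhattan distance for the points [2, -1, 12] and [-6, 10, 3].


d = sum of absolute differences: |2--6|=8 + |-1-10|=11 + |12-3|=9 = 28.

28


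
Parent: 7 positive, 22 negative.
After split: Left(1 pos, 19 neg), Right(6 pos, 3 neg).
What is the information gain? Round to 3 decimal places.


H(parent) = 0.7973. H(left) = 0.2864, H(right) = 0.9183. Weighted = (20/29)*0.2864 + (9/29)*0.9183 = 0.4825. IG = 0.7973 - 0.4825 = 0.3148, which rounds to 0.315.

0.315


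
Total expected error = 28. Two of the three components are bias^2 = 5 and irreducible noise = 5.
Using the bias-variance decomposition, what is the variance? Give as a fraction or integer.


Total error = bias^2 + variance + irreducible noise. So variance = 28 - 5 - 5 = 18.

18


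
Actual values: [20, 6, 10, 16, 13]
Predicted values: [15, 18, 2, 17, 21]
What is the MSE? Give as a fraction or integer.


MSE = (1/5) * ((20-15)^2=25 + (6-18)^2=144 + (10-2)^2=64 + (16-17)^2=1 + (13-21)^2=64). Sum = 298. MSE = 298/5.

298/5


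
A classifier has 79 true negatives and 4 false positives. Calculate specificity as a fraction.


Specificity = TN / (TN + FP) = 79 / 83 = 79/83.

79/83


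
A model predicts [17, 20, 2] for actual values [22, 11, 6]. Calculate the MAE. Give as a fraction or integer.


MAE = (1/3) * (|22-17|=5 + |11-20|=9 + |6-2|=4). Sum = 18. MAE = 6.

6


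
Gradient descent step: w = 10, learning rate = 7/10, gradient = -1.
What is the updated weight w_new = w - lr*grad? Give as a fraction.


w_new = 10 - 7/10 * -1 = 10 - -7/10 = 107/10.

107/10


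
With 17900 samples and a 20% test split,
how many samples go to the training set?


Test set = 17900 * 20% = 3580. Training set = 17900 - 3580 = 14320.

14320


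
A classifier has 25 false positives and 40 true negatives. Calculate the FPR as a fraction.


FPR = FP / (FP + TN) = 25 / 65 = 5/13.

5/13


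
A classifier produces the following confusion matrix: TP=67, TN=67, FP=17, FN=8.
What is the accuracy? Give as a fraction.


Accuracy = (TP + TN) / (TP + TN + FP + FN) = (67 + 67) / 159 = 134/159.

134/159


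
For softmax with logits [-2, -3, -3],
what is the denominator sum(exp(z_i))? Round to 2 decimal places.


Denom = e^-2=0.1353 + e^-3=0.0498 + e^-3=0.0498. Sum = 0.2349, which rounds to 0.23.

0.23


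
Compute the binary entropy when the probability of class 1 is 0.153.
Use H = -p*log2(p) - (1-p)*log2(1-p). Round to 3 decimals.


H = -0.153*log2(0.153) - 0.847*log2(0.847) = 0.617.

0.617


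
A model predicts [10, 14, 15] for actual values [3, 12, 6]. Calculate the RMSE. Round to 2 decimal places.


MSE = 44.6667. RMSE = sqrt(44.6667) = 6.68.

6.68


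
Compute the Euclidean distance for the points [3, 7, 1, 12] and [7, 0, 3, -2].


d = sqrt(sum of squared differences). (3-7)^2=16, (7-0)^2=49, (1-3)^2=4, (12--2)^2=196. Sum = 265.

sqrt(265)


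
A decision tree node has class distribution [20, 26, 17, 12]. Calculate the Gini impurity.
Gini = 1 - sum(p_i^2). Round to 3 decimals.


Total = 75. Proportions: 20/75, 26/75, 17/75, 12/75. sum(p_i^2) = 0.2683. Gini = 1 - 0.2683 = 0.7317, which rounds to 0.732.

0.732


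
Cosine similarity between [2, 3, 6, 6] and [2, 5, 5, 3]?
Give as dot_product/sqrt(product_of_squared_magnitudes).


dot = 67. |a|^2 = 85, |b|^2 = 63. cos = 67/sqrt(5355).

67/sqrt(5355)


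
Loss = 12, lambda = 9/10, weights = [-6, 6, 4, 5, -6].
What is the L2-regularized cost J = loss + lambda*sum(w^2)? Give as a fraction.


L2 sq norm = sum(w^2) = 149. J = 12 + 9/10 * 149 = 1461/10.

1461/10


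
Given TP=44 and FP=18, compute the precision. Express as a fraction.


Precision = TP / (TP + FP) = 44 / 62 = 22/31.

22/31


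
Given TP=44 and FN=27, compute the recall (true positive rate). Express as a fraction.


Recall = TP / (TP + FN) = 44 / 71 = 44/71.

44/71


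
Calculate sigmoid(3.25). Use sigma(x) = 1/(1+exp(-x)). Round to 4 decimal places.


sigma(3.25) = 1/(1+e^(-3.25)) = 1/(1+0.038774) = 1/1.038774 = 0.9627.

0.9627


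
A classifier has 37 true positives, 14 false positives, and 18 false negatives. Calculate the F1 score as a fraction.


Precision = 37/51 = 37/51. Recall = 37/55 = 37/55. F1 = 2*P*R/(P+R) = 37/53.

37/53


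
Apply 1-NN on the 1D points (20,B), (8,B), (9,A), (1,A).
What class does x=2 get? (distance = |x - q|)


Distances: |20-2|=18, |8-2|=6, |9-2|=7, |1-2|=1. 1 nearest: (1,A). Counts: {'A': 1}. Majority class: A.

A


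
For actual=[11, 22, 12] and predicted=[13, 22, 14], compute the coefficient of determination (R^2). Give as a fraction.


Mean(y) = 15. SS_res = 8. SS_tot = 74. R^2 = 1 - 8/(74) = 33/37.

33/37


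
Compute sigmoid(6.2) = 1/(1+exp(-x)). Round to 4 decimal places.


sigma(6.2) = 1/(1+e^(-6.2)) = 1/(1+0.002029) = 1/1.002029 = 0.9980.

0.9980


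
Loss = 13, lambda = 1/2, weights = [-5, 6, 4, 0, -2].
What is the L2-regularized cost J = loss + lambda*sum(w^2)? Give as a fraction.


L2 sq norm = sum(w^2) = 81. J = 13 + 1/2 * 81 = 107/2.

107/2


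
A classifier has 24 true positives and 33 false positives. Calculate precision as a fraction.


Precision = TP / (TP + FP) = 24 / 57 = 8/19.

8/19


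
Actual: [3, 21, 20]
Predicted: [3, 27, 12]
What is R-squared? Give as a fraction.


Mean(y) = 44/3. SS_res = 100. SS_tot = 614/3. R^2 = 1 - 100/(614/3) = 157/307.

157/307


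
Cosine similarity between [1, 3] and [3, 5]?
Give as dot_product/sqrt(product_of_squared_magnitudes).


dot = 18. |a|^2 = 10, |b|^2 = 34. cos = 18/sqrt(340).

18/sqrt(340)


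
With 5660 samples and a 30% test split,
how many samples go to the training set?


Test set = 5660 * 30% = 1698. Training set = 5660 - 1698 = 3962.

3962


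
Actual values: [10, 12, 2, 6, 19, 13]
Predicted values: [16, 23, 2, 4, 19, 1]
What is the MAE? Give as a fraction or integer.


MAE = (1/6) * (|10-16|=6 + |12-23|=11 + |2-2|=0 + |6-4|=2 + |19-19|=0 + |13-1|=12). Sum = 31. MAE = 31/6.

31/6


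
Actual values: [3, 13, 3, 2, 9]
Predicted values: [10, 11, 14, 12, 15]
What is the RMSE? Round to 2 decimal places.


MSE = 62.0000. RMSE = sqrt(62.0000) = 7.87.

7.87


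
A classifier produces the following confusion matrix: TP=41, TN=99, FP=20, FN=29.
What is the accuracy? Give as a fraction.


Accuracy = (TP + TN) / (TP + TN + FP + FN) = (41 + 99) / 189 = 20/27.

20/27


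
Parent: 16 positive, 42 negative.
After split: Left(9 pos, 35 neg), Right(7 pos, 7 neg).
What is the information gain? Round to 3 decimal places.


H(parent) = 0.8498. H(left) = 0.7309, H(right) = 1.0000. Weighted = (44/58)*0.7309 + (14/58)*1.0000 = 0.7959. IG = 0.8498 - 0.7959 = 0.0539, which rounds to 0.054.

0.054


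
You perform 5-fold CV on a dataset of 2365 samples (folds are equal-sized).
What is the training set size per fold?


Each validation fold has 2365/5 = 473 samples. Training set = 2365 - 473 = 1892.

1892


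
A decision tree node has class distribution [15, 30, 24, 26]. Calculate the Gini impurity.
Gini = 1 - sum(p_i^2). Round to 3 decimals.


Total = 95. Proportions: 15/95, 30/95, 24/95, 26/95. sum(p_i^2) = 0.2634. Gini = 1 - 0.2634 = 0.7366, which rounds to 0.737.

0.737


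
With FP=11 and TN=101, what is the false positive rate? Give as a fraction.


FPR = FP / (FP + TN) = 11 / 112 = 11/112.

11/112


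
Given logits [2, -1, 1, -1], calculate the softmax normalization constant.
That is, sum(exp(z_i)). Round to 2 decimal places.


Denom = e^2=7.3891 + e^-1=0.3679 + e^1=2.7183 + e^-1=0.3679. Sum = 10.8432, which rounds to 10.84.

10.84


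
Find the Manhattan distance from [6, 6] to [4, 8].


d = sum of absolute differences: |6-4|=2 + |6-8|=2 = 4.

4


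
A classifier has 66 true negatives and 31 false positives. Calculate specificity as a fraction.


Specificity = TN / (TN + FP) = 66 / 97 = 66/97.

66/97


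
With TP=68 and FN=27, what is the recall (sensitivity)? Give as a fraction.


Recall = TP / (TP + FN) = 68 / 95 = 68/95.

68/95


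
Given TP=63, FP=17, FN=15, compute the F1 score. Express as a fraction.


Precision = 63/80 = 63/80. Recall = 63/78 = 21/26. F1 = 2*P*R/(P+R) = 63/79.

63/79


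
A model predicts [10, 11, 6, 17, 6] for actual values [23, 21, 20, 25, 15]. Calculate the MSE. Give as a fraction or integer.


MSE = (1/5) * ((23-10)^2=169 + (21-11)^2=100 + (20-6)^2=196 + (25-17)^2=64 + (15-6)^2=81). Sum = 610. MSE = 122.

122


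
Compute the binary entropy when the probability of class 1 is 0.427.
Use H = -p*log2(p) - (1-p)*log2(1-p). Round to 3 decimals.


H = -0.427*log2(0.427) - 0.573*log2(0.573) = 0.985.

0.985


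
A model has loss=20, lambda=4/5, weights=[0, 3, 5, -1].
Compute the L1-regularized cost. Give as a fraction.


L1 norm = sum(|w|) = 9. J = 20 + 4/5 * 9 = 136/5.

136/5


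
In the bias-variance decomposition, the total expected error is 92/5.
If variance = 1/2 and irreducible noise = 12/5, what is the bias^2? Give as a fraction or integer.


Total error = bias^2 + variance + irreducible noise. So bias^2 = 92/5 - 1/2 - 12/5 = 31/2.

31/2


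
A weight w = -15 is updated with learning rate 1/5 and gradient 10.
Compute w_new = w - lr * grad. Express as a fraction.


w_new = -15 - 1/5 * 10 = -15 - 2 = -17.

-17


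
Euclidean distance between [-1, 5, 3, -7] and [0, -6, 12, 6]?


d = sqrt(sum of squared differences). (-1-0)^2=1, (5--6)^2=121, (3-12)^2=81, (-7-6)^2=169. Sum = 372.

sqrt(372)


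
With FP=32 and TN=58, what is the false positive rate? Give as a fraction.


FPR = FP / (FP + TN) = 32 / 90 = 16/45.

16/45


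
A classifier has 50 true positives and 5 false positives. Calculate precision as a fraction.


Precision = TP / (TP + FP) = 50 / 55 = 10/11.

10/11


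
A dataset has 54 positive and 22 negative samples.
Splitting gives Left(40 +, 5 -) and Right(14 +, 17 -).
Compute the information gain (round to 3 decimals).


H(parent) = 0.8680. H(left) = 0.5033, H(right) = 0.9932. Weighted = (45/76)*0.5033 + (31/76)*0.9932 = 0.7031. IG = 0.8680 - 0.7031 = 0.1649, which rounds to 0.165.

0.165


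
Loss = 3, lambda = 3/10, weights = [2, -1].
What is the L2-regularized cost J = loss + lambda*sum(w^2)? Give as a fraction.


L2 sq norm = sum(w^2) = 5. J = 3 + 3/10 * 5 = 9/2.

9/2


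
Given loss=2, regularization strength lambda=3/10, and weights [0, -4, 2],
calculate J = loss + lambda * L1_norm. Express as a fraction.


L1 norm = sum(|w|) = 6. J = 2 + 3/10 * 6 = 19/5.

19/5


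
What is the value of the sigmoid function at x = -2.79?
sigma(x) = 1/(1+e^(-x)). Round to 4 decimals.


sigma(-2.79) = 1/(1+e^(2.79)) = 1/(1+16.281020) = 1/17.281020 = 0.0579.

0.0579


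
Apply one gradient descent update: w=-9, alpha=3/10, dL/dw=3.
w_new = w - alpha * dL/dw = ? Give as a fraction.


w_new = -9 - 3/10 * 3 = -9 - 9/10 = -99/10.

-99/10


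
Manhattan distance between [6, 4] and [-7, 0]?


d = sum of absolute differences: |6--7|=13 + |4-0|=4 = 17.

17


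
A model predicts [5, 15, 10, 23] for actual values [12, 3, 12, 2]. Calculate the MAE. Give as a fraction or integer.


MAE = (1/4) * (|12-5|=7 + |3-15|=12 + |12-10|=2 + |2-23|=21). Sum = 42. MAE = 21/2.

21/2


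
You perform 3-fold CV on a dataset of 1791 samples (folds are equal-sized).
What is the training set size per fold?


Each validation fold has 1791/3 = 597 samples. Training set = 1791 - 597 = 1194.

1194


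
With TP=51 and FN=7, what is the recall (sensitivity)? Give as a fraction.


Recall = TP / (TP + FN) = 51 / 58 = 51/58.

51/58


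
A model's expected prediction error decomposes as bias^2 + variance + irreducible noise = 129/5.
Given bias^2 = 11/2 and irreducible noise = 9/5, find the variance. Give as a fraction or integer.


Total error = bias^2 + variance + irreducible noise. So variance = 129/5 - 11/2 - 9/5 = 37/2.

37/2


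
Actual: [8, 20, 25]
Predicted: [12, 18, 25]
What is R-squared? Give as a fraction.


Mean(y) = 53/3. SS_res = 20. SS_tot = 458/3. R^2 = 1 - 20/(458/3) = 199/229.

199/229


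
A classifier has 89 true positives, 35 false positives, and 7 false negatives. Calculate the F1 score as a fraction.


Precision = 89/124 = 89/124. Recall = 89/96 = 89/96. F1 = 2*P*R/(P+R) = 89/110.

89/110


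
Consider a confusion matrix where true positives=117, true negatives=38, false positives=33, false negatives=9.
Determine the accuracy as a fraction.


Accuracy = (TP + TN) / (TP + TN + FP + FN) = (117 + 38) / 197 = 155/197.

155/197


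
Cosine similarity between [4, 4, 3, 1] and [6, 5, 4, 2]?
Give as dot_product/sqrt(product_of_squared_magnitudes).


dot = 58. |a|^2 = 42, |b|^2 = 81. cos = 58/sqrt(3402).

58/sqrt(3402)


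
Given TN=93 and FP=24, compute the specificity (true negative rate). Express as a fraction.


Specificity = TN / (TN + FP) = 93 / 117 = 31/39.

31/39


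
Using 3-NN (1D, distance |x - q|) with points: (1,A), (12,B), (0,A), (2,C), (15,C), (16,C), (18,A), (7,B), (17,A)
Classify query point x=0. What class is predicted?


Distances: |1-0|=1, |12-0|=12, |0-0|=0, |2-0|=2, |15-0|=15, |16-0|=16, |18-0|=18, |7-0|=7, |17-0|=17. 3 nearest: (0,A), (1,A), (2,C). Counts: {'A': 2, 'C': 1}. Majority class: A.

A


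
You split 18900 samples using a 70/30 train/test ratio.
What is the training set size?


Test set = 18900 * 30% = 5670. Training set = 18900 - 5670 = 13230.

13230


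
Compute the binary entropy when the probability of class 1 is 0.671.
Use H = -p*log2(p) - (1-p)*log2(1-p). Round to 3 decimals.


H = -0.671*log2(0.671) - 0.329*log2(0.329) = 0.914.

0.914


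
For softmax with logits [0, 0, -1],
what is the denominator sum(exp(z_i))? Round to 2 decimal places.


Denom = e^0=1.0000 + e^0=1.0000 + e^-1=0.3679. Sum = 2.3679, which rounds to 2.37.

2.37


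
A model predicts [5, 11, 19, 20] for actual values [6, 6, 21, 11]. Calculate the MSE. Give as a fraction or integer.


MSE = (1/4) * ((6-5)^2=1 + (6-11)^2=25 + (21-19)^2=4 + (11-20)^2=81). Sum = 111. MSE = 111/4.

111/4


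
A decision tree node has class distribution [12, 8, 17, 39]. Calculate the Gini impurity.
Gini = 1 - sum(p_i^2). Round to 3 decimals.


Total = 76. Proportions: 12/76, 8/76, 17/76, 39/76. sum(p_i^2) = 0.3494. Gini = 1 - 0.3494 = 0.6506, which rounds to 0.651.

0.651


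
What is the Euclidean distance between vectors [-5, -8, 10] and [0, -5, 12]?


d = sqrt(sum of squared differences). (-5-0)^2=25, (-8--5)^2=9, (10-12)^2=4. Sum = 38.

sqrt(38)


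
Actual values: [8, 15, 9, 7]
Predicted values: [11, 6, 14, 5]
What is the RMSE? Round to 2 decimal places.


MSE = 29.7500. RMSE = sqrt(29.7500) = 5.45.

5.45


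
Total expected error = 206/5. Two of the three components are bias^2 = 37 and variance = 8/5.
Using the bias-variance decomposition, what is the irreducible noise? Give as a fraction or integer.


Total error = bias^2 + variance + irreducible noise. So irreducible noise = 206/5 - 37 - 8/5 = 13/5.

13/5


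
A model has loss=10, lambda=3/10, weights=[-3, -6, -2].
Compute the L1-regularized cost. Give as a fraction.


L1 norm = sum(|w|) = 11. J = 10 + 3/10 * 11 = 133/10.

133/10


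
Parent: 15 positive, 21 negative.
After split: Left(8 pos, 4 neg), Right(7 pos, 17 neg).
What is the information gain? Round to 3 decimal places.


H(parent) = 0.9799. H(left) = 0.9183, H(right) = 0.8709. Weighted = (12/36)*0.9183 + (24/36)*0.8709 = 0.8867. IG = 0.9799 - 0.8867 = 0.0932, which rounds to 0.093.

0.093


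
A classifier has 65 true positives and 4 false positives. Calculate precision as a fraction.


Precision = TP / (TP + FP) = 65 / 69 = 65/69.

65/69


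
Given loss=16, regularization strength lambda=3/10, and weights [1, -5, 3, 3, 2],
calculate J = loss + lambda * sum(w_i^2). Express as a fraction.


L2 sq norm = sum(w^2) = 48. J = 16 + 3/10 * 48 = 152/5.

152/5


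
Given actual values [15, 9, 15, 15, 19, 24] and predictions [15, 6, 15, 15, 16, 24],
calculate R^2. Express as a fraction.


Mean(y) = 97/6. SS_res = 18. SS_tot = 749/6. R^2 = 1 - 18/(749/6) = 641/749.

641/749


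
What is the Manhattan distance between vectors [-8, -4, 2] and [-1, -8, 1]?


d = sum of absolute differences: |-8--1|=7 + |-4--8|=4 + |2-1|=1 = 12.

12


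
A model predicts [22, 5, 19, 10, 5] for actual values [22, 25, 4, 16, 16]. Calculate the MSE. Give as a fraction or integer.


MSE = (1/5) * ((22-22)^2=0 + (25-5)^2=400 + (4-19)^2=225 + (16-10)^2=36 + (16-5)^2=121). Sum = 782. MSE = 782/5.

782/5
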